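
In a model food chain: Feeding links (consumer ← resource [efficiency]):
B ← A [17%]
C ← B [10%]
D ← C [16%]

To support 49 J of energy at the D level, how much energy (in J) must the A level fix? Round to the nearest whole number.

18015 J

Cumulative transfer efficiency: 0.17 × 0.1 × 0.16 = 0.00272
A energy = 49 / 0.00272 = 18015 J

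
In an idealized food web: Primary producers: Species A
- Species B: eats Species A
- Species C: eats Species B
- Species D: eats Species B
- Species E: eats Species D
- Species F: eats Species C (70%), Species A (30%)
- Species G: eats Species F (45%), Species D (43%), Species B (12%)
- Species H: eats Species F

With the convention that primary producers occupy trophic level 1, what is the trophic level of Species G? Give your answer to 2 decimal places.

4.06

Species B: 1 + 1 = 2
Species C: 1 + 2 = 3
Species D: 1 + 2 = 3
Species E: 1 + 3 = 4
Species F: 1 + (0.7×3 + 0.3×1) = 3.4
Species G: 1 + (0.45×3.4 + 0.43×3 + 0.12×2) = 4.06
Species H: 1 + 3.4 = 4.4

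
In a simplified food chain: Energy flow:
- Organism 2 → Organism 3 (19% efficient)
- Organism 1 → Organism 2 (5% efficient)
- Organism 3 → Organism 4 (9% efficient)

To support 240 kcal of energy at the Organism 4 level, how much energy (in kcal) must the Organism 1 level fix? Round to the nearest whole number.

Cumulative transfer efficiency: 0.05 × 0.19 × 0.09 = 0.000855
Organism 1 energy = 240 / 0.000855 = 280702 kcal

280702 kcal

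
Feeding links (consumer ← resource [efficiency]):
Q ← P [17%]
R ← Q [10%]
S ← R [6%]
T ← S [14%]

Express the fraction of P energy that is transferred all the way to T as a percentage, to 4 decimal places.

0.0143%

Product of link efficiencies: 0.17 × 0.1 × 0.06 × 0.14 = 0.0001428
As a percentage: 0.0001428 × 100 = 0.0143%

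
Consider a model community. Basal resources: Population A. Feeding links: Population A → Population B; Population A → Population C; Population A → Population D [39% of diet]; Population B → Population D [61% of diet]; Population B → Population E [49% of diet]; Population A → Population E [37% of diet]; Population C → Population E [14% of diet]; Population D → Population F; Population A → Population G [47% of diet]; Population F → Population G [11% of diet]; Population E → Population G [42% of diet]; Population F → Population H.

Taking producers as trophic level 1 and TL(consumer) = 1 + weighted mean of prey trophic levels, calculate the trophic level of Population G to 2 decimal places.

Population B: 1 + 1 = 2
Population C: 1 + 1 = 2
Population D: 1 + (0.39×1 + 0.61×2) = 2.61
Population E: 1 + (0.49×2 + 0.37×1 + 0.14×2) = 2.63
Population F: 1 + 2.61 = 3.61
Population G: 1 + (0.47×1 + 0.11×3.61 + 0.42×2.63) = 2.9717
Population H: 1 + 3.61 = 4.61

2.97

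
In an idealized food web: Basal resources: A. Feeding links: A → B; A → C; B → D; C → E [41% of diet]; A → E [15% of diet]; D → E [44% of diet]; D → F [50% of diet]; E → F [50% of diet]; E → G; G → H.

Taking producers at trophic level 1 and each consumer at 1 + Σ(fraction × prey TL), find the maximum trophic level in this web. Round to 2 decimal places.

5.29

B: 1 + 1 = 2
C: 1 + 1 = 2
D: 1 + 2 = 3
E: 1 + (0.41×2 + 0.15×1 + 0.44×3) = 3.29
F: 1 + (0.5×3 + 0.5×3.29) = 4.145
G: 1 + 3.29 = 4.29
H: 1 + 4.29 = 5.29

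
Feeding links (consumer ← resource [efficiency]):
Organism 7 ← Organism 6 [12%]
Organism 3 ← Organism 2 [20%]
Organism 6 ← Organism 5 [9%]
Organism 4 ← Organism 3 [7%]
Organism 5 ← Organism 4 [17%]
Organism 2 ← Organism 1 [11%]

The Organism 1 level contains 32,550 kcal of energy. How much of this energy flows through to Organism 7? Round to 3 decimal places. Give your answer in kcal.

0.092 kcal

Organism 2: 32550 × 0.11 = 3580.5 kcal
Organism 3: 3580.5 × 0.2 = 716.1 kcal
Organism 4: 716.1 × 0.07 = 50.127 kcal
Organism 5: 50.127 × 0.17 = 8.52159 kcal
Organism 6: 8.52159 × 0.09 = 0.7669431 kcal
Organism 7: 0.7669431 × 0.12 = 0.092033172 kcal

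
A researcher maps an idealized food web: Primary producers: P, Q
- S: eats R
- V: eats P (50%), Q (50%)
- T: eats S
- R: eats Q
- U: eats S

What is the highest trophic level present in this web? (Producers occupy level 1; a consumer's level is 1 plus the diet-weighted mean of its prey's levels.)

4

R: 1 + 1 = 2
S: 1 + 2 = 3
T: 1 + 3 = 4
U: 1 + 3 = 4
V: 1 + (0.5×1 + 0.5×1) = 2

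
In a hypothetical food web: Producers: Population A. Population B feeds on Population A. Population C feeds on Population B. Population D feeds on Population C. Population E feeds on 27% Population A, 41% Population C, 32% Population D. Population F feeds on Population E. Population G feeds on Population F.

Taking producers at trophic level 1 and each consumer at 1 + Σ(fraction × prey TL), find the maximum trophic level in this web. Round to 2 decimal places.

5.78

Population B: 1 + 1 = 2
Population C: 1 + 2 = 3
Population D: 1 + 3 = 4
Population E: 1 + (0.27×1 + 0.41×3 + 0.32×4) = 3.78
Population F: 1 + 3.78 = 4.78
Population G: 1 + 4.78 = 5.78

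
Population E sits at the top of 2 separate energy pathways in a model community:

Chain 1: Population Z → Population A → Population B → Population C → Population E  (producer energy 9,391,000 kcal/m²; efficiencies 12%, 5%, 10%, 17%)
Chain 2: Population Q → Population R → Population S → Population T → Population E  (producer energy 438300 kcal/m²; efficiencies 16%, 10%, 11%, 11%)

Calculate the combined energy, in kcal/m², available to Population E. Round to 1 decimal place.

Chain 1: 9391000 × 0.12 × 0.05 × 0.1 × 0.17 = 957.882 kcal/m²
Chain 2: 438300 × 0.16 × 0.1 × 0.11 × 0.11 = 84.85488 kcal/m²
Total at Population E: 957.882 + 84.85488 = 1042.73688 kcal/m²

1042.7 kcal/m²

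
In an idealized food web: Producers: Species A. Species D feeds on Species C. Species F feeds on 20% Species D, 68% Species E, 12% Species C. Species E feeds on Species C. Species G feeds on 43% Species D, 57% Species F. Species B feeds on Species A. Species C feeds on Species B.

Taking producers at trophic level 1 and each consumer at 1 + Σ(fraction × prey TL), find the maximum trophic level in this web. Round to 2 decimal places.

Species B: 1 + 1 = 2
Species C: 1 + 2 = 3
Species D: 1 + 3 = 4
Species E: 1 + 3 = 4
Species F: 1 + (0.2×4 + 0.68×4 + 0.12×3) = 4.88
Species G: 1 + (0.43×4 + 0.57×4.88) = 5.5016

5.50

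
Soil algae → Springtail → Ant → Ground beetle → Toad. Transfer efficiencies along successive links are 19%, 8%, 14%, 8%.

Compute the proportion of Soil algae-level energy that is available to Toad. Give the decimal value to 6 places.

0.000170

Product of link efficiencies: 0.19 × 0.08 × 0.14 × 0.08 = 0.00017024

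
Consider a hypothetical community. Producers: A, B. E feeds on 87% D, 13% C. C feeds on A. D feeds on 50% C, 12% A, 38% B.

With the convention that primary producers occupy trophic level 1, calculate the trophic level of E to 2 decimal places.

3.44

C: 1 + 1 = 2
D: 1 + (0.5×2 + 0.12×1 + 0.38×1) = 2.5
E: 1 + (0.87×2.5 + 0.13×2) = 3.435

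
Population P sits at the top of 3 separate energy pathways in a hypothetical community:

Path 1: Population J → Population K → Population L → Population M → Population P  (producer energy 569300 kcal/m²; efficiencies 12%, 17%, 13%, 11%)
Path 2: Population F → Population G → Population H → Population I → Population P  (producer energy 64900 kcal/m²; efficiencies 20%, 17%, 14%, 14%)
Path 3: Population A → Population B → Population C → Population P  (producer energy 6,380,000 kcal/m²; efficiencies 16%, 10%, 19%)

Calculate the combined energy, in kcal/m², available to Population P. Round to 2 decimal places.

19604.53 kcal/m²

Path 1: 569300 × 0.12 × 0.17 × 0.13 × 0.11 = 166.076196 kcal/m²
Path 2: 64900 × 0.2 × 0.17 × 0.14 × 0.14 = 43.24936 kcal/m²
Path 3: 6380000 × 0.16 × 0.1 × 0.19 = 19395.2 kcal/m²
Total at Population P: 166.076196 + 43.24936 + 19395.2 = 19604.525556 kcal/m²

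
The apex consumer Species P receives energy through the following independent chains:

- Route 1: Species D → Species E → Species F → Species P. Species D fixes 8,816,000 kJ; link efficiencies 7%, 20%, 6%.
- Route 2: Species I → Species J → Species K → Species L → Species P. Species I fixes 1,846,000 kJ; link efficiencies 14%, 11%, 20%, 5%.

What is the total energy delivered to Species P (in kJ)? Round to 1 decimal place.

7689.7 kJ

Route 1: 8816000 × 0.07 × 0.2 × 0.06 = 7405.44 kJ
Route 2: 1846000 × 0.14 × 0.11 × 0.2 × 0.05 = 284.284 kJ
Total at Species P: 7405.44 + 284.284 = 7689.724 kJ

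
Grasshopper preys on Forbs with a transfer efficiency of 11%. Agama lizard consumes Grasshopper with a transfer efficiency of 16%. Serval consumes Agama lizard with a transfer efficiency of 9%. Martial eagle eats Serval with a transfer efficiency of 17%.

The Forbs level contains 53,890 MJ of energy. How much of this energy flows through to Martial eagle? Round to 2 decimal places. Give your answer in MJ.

14.51 MJ

Grasshopper: 53890 × 0.11 = 5927.9 MJ
Agama lizard: 5927.9 × 0.16 = 948.464 MJ
Serval: 948.464 × 0.09 = 85.36176 MJ
Martial eagle: 85.36176 × 0.17 = 14.5114992 MJ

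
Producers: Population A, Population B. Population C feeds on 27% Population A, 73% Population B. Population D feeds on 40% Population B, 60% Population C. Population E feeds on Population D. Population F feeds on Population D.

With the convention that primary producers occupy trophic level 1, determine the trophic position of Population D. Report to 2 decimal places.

Population C: 1 + (0.27×1 + 0.73×1) = 2
Population D: 1 + (0.4×1 + 0.6×2) = 2.6
Population E: 1 + 2.6 = 3.6
Population F: 1 + 2.6 = 3.6

2.60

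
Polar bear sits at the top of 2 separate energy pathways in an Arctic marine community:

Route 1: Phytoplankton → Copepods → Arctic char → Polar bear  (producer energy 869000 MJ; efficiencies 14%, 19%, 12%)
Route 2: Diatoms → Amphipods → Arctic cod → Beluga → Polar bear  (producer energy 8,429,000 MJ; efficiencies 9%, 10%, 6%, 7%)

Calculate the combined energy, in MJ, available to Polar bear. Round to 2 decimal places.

Route 1: 869000 × 0.14 × 0.19 × 0.12 = 2773.848 MJ
Route 2: 8429000 × 0.09 × 0.1 × 0.06 × 0.07 = 318.6162 MJ
Total at Polar bear: 2773.848 + 318.6162 = 3092.4642 MJ

3092.46 MJ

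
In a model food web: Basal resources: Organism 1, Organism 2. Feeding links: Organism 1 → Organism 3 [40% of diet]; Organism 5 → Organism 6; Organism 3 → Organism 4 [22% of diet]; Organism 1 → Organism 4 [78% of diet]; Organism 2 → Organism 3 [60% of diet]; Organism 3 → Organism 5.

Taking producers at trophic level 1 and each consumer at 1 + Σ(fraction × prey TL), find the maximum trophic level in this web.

4

Organism 3: 1 + (0.4×1 + 0.6×1) = 2
Organism 4: 1 + (0.78×1 + 0.22×2) = 2.22
Organism 5: 1 + 2 = 3
Organism 6: 1 + 3 = 4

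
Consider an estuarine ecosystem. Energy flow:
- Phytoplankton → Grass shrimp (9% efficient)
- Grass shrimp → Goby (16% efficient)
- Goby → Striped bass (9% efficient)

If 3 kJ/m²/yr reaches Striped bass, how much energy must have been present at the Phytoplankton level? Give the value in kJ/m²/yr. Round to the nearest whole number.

2315 kJ/m²/yr

Cumulative transfer efficiency: 0.09 × 0.16 × 0.09 = 0.001296
Phytoplankton energy = 3 / 0.001296 = 2315 kJ/m²/yr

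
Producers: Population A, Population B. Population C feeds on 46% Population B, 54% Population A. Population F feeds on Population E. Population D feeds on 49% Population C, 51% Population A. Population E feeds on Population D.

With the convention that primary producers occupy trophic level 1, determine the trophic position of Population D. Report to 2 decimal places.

2.49

Population C: 1 + (0.46×1 + 0.54×1) = 2
Population D: 1 + (0.49×2 + 0.51×1) = 2.49
Population E: 1 + 2.49 = 3.49
Population F: 1 + 3.49 = 4.49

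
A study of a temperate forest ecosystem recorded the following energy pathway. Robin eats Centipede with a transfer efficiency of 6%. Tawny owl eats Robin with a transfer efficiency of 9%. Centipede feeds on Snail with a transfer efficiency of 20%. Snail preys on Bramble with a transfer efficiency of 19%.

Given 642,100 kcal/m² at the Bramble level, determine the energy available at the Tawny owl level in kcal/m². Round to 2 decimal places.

Snail: 642100 × 0.19 = 121999 kcal/m²
Centipede: 121999 × 0.2 = 24399.8 kcal/m²
Robin: 24399.8 × 0.06 = 1463.988 kcal/m²
Tawny owl: 1463.988 × 0.09 = 131.75892 kcal/m²

131.76 kcal/m²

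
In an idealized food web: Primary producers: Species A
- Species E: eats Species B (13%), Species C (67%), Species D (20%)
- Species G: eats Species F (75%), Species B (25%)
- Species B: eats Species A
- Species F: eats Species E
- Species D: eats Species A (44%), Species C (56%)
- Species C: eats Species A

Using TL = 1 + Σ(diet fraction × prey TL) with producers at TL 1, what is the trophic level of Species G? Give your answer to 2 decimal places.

4.58

Species B: 1 + 1 = 2
Species C: 1 + 1 = 2
Species D: 1 + (0.44×1 + 0.56×2) = 2.56
Species E: 1 + (0.13×2 + 0.67×2 + 0.2×2.56) = 3.112
Species F: 1 + 3.112 = 4.112
Species G: 1 + (0.75×4.112 + 0.25×2) = 4.584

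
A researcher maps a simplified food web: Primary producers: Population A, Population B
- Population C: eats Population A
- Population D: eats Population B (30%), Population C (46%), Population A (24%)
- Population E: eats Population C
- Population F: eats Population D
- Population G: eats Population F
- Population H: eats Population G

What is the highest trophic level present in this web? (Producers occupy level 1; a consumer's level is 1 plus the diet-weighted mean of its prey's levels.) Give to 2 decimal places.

5.46

Population C: 1 + 1 = 2
Population D: 1 + (0.3×1 + 0.46×2 + 0.24×1) = 2.46
Population E: 1 + 2 = 3
Population F: 1 + 2.46 = 3.46
Population G: 1 + 3.46 = 4.46
Population H: 1 + 4.46 = 5.46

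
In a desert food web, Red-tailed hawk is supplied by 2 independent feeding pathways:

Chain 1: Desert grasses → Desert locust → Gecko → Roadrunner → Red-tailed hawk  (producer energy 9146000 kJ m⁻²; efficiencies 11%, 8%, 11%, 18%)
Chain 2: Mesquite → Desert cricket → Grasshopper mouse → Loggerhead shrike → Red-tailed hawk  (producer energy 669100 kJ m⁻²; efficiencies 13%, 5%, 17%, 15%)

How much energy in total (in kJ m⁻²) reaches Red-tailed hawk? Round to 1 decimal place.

1704.5 kJ m⁻²

Chain 1: 9146000 × 0.11 × 0.08 × 0.11 × 0.18 = 1593.59904 kJ m⁻²
Chain 2: 669100 × 0.13 × 0.05 × 0.17 × 0.15 = 110.903325 kJ m⁻²
Total at Red-tailed hawk: 1593.59904 + 110.903325 = 1704.502365 kJ m⁻²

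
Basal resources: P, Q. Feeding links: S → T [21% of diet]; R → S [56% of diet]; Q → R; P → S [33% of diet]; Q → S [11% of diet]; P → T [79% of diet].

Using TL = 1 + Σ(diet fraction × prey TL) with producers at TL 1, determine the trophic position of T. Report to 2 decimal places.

R: 1 + 1 = 2
S: 1 + (0.33×1 + 0.56×2 + 0.11×1) = 2.56
T: 1 + (0.21×2.56 + 0.79×1) = 2.3276

2.33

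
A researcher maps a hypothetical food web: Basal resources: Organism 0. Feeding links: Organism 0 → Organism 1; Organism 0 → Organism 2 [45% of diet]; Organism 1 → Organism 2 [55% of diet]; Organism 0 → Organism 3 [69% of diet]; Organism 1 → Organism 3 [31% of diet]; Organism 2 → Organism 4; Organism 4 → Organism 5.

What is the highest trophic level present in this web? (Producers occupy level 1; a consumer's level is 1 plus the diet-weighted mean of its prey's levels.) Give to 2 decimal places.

4.55

Organism 1: 1 + 1 = 2
Organism 2: 1 + (0.45×1 + 0.55×2) = 2.55
Organism 3: 1 + (0.69×1 + 0.31×2) = 2.31
Organism 4: 1 + 2.55 = 3.55
Organism 5: 1 + 3.55 = 4.55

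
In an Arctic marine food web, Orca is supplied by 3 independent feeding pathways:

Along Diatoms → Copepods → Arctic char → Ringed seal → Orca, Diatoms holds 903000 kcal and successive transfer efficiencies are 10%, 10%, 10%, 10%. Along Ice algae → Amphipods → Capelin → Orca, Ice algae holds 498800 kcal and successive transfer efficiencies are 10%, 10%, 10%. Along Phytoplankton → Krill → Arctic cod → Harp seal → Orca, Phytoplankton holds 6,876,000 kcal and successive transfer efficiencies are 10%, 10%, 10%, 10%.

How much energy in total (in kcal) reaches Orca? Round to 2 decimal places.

1276.70 kcal

Via Diatoms: 903000 × 0.1 × 0.1 × 0.1 × 0.1 = 90.3 kcal
Via Ice algae: 498800 × 0.1 × 0.1 × 0.1 = 498.8 kcal
Via Phytoplankton: 6876000 × 0.1 × 0.1 × 0.1 × 0.1 = 687.6 kcal
Total at Orca: 90.3 + 498.8 + 687.6 = 1276.7 kcal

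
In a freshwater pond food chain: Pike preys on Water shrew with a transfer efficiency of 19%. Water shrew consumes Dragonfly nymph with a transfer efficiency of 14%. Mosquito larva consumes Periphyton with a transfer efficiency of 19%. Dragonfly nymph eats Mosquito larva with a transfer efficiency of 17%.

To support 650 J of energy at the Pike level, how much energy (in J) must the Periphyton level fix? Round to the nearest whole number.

Cumulative transfer efficiency: 0.19 × 0.17 × 0.14 × 0.19 = 0.00085918
Periphyton energy = 650 / 0.00085918 = 756535 J

756535 J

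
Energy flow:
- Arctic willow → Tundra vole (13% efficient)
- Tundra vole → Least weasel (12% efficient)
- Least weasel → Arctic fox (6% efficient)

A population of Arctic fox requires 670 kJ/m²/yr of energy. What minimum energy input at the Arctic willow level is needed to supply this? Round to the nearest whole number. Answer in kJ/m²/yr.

715812 kJ/m²/yr

Cumulative transfer efficiency: 0.13 × 0.12 × 0.06 = 0.000936
Arctic willow energy = 670 / 0.000936 = 715812 kJ/m²/yr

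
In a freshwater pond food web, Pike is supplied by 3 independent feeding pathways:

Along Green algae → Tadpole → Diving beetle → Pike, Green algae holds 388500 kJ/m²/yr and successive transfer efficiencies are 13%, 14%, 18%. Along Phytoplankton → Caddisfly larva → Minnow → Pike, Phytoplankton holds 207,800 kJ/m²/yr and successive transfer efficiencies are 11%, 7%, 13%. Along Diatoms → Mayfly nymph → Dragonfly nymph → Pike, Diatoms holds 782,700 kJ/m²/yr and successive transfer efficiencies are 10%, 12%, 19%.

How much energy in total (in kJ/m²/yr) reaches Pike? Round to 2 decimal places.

Via Green algae: 388500 × 0.13 × 0.14 × 0.18 = 1272.726 kJ/m²/yr
Via Phytoplankton: 207800 × 0.11 × 0.07 × 0.13 = 208.0078 kJ/m²/yr
Via Diatoms: 782700 × 0.1 × 0.12 × 0.19 = 1784.556 kJ/m²/yr
Total at Pike: 1272.726 + 208.0078 + 1784.556 = 3265.2898 kJ/m²/yr

3265.29 kJ/m²/yr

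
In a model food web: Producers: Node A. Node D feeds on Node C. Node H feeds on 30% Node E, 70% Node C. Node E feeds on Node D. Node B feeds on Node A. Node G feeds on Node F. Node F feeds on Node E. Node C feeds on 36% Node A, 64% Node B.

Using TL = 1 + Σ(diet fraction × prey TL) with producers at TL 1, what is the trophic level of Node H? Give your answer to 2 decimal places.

4.24

Node B: 1 + 1 = 2
Node C: 1 + (0.36×1 + 0.64×2) = 2.64
Node D: 1 + 2.64 = 3.64
Node E: 1 + 3.64 = 4.64
Node F: 1 + 4.64 = 5.64
Node G: 1 + 5.64 = 6.64
Node H: 1 + (0.3×4.64 + 0.7×2.64) = 4.24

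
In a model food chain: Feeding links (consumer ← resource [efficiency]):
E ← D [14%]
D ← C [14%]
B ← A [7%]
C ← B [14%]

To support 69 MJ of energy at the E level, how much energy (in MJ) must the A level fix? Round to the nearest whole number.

359225 MJ

Cumulative transfer efficiency: 0.07 × 0.14 × 0.14 × 0.14 = 0.00019208
A energy = 69 / 0.00019208 = 359225 MJ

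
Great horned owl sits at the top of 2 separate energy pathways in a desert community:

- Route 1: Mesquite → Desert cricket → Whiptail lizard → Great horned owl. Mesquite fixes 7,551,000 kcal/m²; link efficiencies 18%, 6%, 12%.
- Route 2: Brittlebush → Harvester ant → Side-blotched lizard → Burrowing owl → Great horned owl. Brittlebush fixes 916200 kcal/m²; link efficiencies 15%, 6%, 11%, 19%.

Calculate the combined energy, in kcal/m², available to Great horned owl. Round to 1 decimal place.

Route 1: 7551000 × 0.18 × 0.06 × 0.12 = 9786.096 kcal/m²
Route 2: 916200 × 0.15 × 0.06 × 0.11 × 0.19 = 172.33722 kcal/m²
Total at Great horned owl: 9786.096 + 172.33722 = 9958.43322 kcal/m²

9958.4 kcal/m²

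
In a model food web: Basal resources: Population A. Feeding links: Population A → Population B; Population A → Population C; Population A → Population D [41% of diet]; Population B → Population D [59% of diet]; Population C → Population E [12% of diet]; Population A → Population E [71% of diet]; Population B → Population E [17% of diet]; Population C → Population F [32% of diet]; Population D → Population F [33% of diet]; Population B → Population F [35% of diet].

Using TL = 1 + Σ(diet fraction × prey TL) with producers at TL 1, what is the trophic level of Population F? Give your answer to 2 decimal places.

Population B: 1 + 1 = 2
Population C: 1 + 1 = 2
Population D: 1 + (0.41×1 + 0.59×2) = 2.59
Population E: 1 + (0.12×2 + 0.71×1 + 0.17×2) = 2.29
Population F: 1 + (0.32×2 + 0.33×2.59 + 0.35×2) = 3.1947

3.19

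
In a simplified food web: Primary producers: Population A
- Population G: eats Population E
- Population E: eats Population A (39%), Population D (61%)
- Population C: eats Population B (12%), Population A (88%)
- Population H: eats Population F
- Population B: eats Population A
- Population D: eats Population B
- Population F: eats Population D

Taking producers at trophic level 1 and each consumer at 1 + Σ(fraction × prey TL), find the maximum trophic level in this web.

Population B: 1 + 1 = 2
Population C: 1 + (0.12×2 + 0.88×1) = 2.12
Population D: 1 + 2 = 3
Population E: 1 + (0.39×1 + 0.61×3) = 3.22
Population F: 1 + 3 = 4
Population G: 1 + 3.22 = 4.22
Population H: 1 + 4 = 5

5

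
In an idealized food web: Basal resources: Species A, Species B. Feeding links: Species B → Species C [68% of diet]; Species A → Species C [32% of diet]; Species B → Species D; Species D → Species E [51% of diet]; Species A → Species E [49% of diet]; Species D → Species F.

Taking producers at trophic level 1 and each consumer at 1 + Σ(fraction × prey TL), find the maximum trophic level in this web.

3

Species C: 1 + (0.68×1 + 0.32×1) = 2
Species D: 1 + 1 = 2
Species E: 1 + (0.51×2 + 0.49×1) = 2.51
Species F: 1 + 2 = 3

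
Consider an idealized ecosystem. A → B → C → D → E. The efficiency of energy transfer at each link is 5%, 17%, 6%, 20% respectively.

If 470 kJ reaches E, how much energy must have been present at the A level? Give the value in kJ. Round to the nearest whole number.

4607843 kJ

Cumulative transfer efficiency: 0.05 × 0.17 × 0.06 × 0.2 = 0.000102
A energy = 470 / 0.000102 = 4607843 kJ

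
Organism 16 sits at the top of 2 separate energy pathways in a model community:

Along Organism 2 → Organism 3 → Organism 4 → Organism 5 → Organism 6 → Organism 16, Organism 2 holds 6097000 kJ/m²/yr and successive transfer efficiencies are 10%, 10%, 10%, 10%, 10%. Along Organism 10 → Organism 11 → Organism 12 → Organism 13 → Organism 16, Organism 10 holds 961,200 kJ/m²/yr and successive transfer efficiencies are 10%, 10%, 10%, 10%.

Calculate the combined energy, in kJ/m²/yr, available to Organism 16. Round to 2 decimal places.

157.09 kJ/m²/yr

Via Organism 2: 6097000 × 0.1 × 0.1 × 0.1 × 0.1 × 0.1 = 60.97 kJ/m²/yr
Via Organism 10: 961200 × 0.1 × 0.1 × 0.1 × 0.1 = 96.12 kJ/m²/yr
Total at Organism 16: 60.97 + 96.12 = 157.09 kJ/m²/yr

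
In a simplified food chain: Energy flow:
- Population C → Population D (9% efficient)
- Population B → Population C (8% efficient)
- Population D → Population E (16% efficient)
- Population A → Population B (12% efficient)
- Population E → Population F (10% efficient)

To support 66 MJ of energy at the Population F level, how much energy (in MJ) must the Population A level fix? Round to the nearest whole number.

4774306 MJ

Cumulative transfer efficiency: 0.12 × 0.08 × 0.09 × 0.16 × 0.1 = 0.000013824
Population A energy = 66 / 0.000013824 = 4774306 MJ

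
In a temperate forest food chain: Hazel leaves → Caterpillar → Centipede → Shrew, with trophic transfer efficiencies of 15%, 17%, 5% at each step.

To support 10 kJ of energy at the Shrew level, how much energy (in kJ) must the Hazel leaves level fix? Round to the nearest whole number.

7843 kJ

Cumulative transfer efficiency: 0.15 × 0.17 × 0.05 = 0.001275
Hazel leaves energy = 10 / 0.001275 = 7843 kJ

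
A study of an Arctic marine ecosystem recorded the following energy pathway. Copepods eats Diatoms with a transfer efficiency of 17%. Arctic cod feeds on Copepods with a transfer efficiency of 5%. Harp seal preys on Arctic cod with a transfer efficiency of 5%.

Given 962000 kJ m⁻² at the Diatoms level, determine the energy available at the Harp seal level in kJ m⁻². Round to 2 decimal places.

Copepods: 962000 × 0.17 = 163540 kJ m⁻²
Arctic cod: 163540 × 0.05 = 8177 kJ m⁻²
Harp seal: 8177 × 0.05 = 408.85 kJ m⁻²

408.85 kJ m⁻²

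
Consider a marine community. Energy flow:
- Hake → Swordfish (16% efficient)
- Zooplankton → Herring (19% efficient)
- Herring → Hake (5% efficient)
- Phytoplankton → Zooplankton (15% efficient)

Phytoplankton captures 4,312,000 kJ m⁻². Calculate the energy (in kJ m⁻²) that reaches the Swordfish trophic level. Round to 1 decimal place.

983.1 kJ m⁻²

Zooplankton: 4312000 × 0.15 = 646800 kJ m⁻²
Herring: 646800 × 0.19 = 122892 kJ m⁻²
Hake: 122892 × 0.05 = 6144.6 kJ m⁻²
Swordfish: 6144.6 × 0.16 = 983.136 kJ m⁻²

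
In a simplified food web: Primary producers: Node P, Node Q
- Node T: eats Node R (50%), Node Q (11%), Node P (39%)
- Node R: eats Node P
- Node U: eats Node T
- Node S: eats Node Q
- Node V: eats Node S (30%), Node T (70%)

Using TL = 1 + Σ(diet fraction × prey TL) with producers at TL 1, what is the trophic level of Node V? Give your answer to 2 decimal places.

3.35

Node R: 1 + 1 = 2
Node S: 1 + 1 = 2
Node T: 1 + (0.5×2 + 0.11×1 + 0.39×1) = 2.5
Node U: 1 + 2.5 = 3.5
Node V: 1 + (0.3×2 + 0.7×2.5) = 3.35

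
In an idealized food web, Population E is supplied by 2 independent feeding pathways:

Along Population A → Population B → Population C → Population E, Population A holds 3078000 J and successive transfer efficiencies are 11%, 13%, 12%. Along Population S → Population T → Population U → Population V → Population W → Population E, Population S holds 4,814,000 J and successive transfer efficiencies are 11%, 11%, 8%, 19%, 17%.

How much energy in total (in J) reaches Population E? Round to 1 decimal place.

Via Population A: 3078000 × 0.11 × 0.13 × 0.12 = 5281.848 J
Via Population S: 4814000 × 0.11 × 0.11 × 0.08 × 0.19 × 0.17 = 150.5164496 J
Total at Population E: 5281.848 + 150.5164496 = 5432.3644496 J

5432.4 J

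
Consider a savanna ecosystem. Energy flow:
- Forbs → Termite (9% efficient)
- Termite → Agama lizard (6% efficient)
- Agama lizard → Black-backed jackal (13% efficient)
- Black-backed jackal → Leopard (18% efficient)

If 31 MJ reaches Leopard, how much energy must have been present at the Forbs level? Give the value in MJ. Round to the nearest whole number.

Cumulative transfer efficiency: 0.09 × 0.06 × 0.13 × 0.18 = 0.00012636
Forbs energy = 31 / 0.00012636 = 245331 MJ

245331 MJ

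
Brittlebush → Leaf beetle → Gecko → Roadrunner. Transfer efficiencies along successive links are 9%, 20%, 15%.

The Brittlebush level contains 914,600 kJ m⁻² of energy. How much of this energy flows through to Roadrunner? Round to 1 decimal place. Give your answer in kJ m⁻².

Leaf beetle: 914600 × 0.09 = 82314 kJ m⁻²
Gecko: 82314 × 0.2 = 16462.8 kJ m⁻²
Roadrunner: 16462.8 × 0.15 = 2469.42 kJ m⁻²

2469.4 kJ m⁻²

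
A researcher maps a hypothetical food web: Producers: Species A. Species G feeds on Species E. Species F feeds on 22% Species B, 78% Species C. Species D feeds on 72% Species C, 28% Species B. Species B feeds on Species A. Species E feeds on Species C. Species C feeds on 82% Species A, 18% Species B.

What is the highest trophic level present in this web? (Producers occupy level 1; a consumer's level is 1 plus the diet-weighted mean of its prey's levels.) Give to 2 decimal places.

Species B: 1 + 1 = 2
Species C: 1 + (0.82×1 + 0.18×2) = 2.18
Species D: 1 + (0.72×2.18 + 0.28×2) = 3.1296
Species E: 1 + 2.18 = 3.18
Species F: 1 + (0.22×2 + 0.78×2.18) = 3.1404
Species G: 1 + 3.18 = 4.18

4.18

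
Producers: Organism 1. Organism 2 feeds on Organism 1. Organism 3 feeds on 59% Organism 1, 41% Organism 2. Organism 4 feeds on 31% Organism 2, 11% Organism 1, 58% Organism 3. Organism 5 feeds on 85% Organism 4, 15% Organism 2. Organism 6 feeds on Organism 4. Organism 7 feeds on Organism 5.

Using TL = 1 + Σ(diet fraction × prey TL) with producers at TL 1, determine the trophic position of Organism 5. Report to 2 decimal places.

Organism 2: 1 + 1 = 2
Organism 3: 1 + (0.59×1 + 0.41×2) = 2.41
Organism 4: 1 + (0.31×2 + 0.11×1 + 0.58×2.41) = 3.1278
Organism 5: 1 + (0.85×3.1278 + 0.15×2) = 3.95863
Organism 6: 1 + 3.1278 = 4.1278
Organism 7: 1 + 3.95863 = 4.95863

3.96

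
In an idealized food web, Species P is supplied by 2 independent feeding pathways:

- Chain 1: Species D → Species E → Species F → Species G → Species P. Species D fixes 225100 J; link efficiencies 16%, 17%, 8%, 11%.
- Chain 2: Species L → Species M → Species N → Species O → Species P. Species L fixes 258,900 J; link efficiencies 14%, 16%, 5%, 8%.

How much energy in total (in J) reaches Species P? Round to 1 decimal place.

77.1 J

Chain 1: 225100 × 0.16 × 0.17 × 0.08 × 0.11 = 53.879936 J
Chain 2: 258900 × 0.14 × 0.16 × 0.05 × 0.08 = 23.19744 J
Total at Species P: 53.879936 + 23.19744 = 77.077376 J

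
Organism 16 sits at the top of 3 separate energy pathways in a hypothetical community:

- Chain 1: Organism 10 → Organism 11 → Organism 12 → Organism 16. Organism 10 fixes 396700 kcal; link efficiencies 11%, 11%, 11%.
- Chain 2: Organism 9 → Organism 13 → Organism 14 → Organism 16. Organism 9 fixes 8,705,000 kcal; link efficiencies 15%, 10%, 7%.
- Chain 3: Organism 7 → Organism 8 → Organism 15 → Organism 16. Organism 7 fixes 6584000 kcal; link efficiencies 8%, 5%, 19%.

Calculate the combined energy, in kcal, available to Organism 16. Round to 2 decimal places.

14672.10 kcal

Chain 1: 396700 × 0.11 × 0.11 × 0.11 = 528.0077 kcal
Chain 2: 8705000 × 0.15 × 0.1 × 0.07 = 9140.25 kcal
Chain 3: 6584000 × 0.08 × 0.05 × 0.19 = 5003.84 kcal
Total at Organism 16: 528.0077 + 9140.25 + 5003.84 = 14672.0977 kcal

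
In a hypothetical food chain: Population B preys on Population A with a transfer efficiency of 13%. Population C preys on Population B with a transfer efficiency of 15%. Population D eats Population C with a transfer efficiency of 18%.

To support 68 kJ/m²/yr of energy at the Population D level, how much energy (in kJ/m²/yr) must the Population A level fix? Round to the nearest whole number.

19373 kJ/m²/yr

Cumulative transfer efficiency: 0.13 × 0.15 × 0.18 = 0.00351
Population A energy = 68 / 0.00351 = 19373 kJ/m²/yr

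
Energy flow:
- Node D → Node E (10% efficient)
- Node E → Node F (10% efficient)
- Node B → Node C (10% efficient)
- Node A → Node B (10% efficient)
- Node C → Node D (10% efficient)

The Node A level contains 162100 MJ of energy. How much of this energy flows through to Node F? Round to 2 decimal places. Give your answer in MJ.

Node B: 162100 × 0.1 = 16210 MJ
Node C: 16210 × 0.1 = 1621 MJ
Node D: 1621 × 0.1 = 162.1 MJ
Node E: 162.1 × 0.1 = 16.21 MJ
Node F: 16.21 × 0.1 = 1.621 MJ

1.62 MJ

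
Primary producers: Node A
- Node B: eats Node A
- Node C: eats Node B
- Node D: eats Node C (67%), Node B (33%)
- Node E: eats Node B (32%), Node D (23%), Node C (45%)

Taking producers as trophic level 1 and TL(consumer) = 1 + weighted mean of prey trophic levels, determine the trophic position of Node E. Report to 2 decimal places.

3.83

Node B: 1 + 1 = 2
Node C: 1 + 2 = 3
Node D: 1 + (0.67×3 + 0.33×2) = 3.67
Node E: 1 + (0.32×2 + 0.23×3.67 + 0.45×3) = 3.8341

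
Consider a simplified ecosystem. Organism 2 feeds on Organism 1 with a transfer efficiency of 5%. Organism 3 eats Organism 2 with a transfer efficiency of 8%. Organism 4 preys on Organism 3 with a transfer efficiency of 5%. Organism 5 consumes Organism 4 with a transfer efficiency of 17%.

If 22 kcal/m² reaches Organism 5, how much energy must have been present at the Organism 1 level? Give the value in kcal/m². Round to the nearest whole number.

Cumulative transfer efficiency: 0.05 × 0.08 × 0.05 × 0.17 = 0.000034
Organism 1 energy = 22 / 0.000034 = 647059 kcal/m²

647059 kcal/m²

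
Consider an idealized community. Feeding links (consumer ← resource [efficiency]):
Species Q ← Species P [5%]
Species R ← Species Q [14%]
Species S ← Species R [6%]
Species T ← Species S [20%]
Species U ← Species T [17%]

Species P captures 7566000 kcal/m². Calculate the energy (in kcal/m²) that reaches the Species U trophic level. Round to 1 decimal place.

Species Q: 7566000 × 0.05 = 378300 kcal/m²
Species R: 378300 × 0.14 = 52962 kcal/m²
Species S: 52962 × 0.06 = 3177.72 kcal/m²
Species T: 3177.72 × 0.2 = 635.544 kcal/m²
Species U: 635.544 × 0.17 = 108.04248 kcal/m²

108.0 kcal/m²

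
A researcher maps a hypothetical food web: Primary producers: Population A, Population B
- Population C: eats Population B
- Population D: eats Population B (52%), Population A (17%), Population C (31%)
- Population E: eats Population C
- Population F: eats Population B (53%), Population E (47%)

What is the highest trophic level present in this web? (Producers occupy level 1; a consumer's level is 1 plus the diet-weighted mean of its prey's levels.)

3

Population C: 1 + 1 = 2
Population D: 1 + (0.52×1 + 0.17×1 + 0.31×2) = 2.31
Population E: 1 + 2 = 3
Population F: 1 + (0.53×1 + 0.47×3) = 2.94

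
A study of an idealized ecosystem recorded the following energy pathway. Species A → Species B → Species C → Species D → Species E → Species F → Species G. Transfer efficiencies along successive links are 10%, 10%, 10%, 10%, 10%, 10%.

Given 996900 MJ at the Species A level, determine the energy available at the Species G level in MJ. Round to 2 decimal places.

Species B: 996900 × 0.1 = 99690 MJ
Species C: 99690 × 0.1 = 9969 MJ
Species D: 9969 × 0.1 = 996.9 MJ
Species E: 996.9 × 0.1 = 99.69 MJ
Species F: 99.69 × 0.1 = 9.969 MJ
Species G: 9.969 × 0.1 = 0.9969 MJ

1.00 MJ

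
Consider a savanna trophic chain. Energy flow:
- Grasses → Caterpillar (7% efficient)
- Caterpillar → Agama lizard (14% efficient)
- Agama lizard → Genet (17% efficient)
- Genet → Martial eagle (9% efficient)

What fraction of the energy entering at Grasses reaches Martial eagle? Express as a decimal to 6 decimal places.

0.000150

Product of link efficiencies: 0.07 × 0.14 × 0.17 × 0.09 = 0.00014994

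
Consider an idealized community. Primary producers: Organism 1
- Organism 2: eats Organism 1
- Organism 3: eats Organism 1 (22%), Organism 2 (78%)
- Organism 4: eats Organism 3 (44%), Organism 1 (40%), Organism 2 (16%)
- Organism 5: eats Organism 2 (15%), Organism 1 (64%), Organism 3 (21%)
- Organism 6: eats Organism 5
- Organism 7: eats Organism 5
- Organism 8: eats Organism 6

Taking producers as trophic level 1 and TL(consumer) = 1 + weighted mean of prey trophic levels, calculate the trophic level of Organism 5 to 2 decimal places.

Organism 2: 1 + 1 = 2
Organism 3: 1 + (0.22×1 + 0.78×2) = 2.78
Organism 4: 1 + (0.44×2.78 + 0.4×1 + 0.16×2) = 2.9432
Organism 5: 1 + (0.15×2 + 0.64×1 + 0.21×2.78) = 2.5238
Organism 6: 1 + 2.5238 = 3.5238
Organism 7: 1 + 2.5238 = 3.5238
Organism 8: 1 + 3.5238 = 4.5238

2.52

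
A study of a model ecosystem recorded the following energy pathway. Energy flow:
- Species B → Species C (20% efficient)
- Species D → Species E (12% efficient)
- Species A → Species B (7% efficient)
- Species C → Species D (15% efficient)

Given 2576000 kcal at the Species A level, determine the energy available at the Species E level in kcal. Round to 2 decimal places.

649.15 kcal

Species B: 2576000 × 0.07 = 180320 kcal
Species C: 180320 × 0.2 = 36064 kcal
Species D: 36064 × 0.15 = 5409.6 kcal
Species E: 5409.6 × 0.12 = 649.152 kcal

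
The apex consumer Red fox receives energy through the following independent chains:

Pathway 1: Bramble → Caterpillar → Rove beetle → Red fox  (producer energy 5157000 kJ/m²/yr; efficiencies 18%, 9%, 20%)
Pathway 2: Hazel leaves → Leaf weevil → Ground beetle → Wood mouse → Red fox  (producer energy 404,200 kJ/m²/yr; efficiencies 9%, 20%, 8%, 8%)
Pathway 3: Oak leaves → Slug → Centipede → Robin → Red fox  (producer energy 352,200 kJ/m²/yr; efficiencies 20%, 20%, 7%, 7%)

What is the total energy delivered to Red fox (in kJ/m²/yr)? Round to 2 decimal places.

16824.28 kJ/m²/yr

Pathway 1: 5157000 × 0.18 × 0.09 × 0.2 = 16708.68 kJ/m²/yr
Pathway 2: 404200 × 0.09 × 0.2 × 0.08 × 0.08 = 46.56384 kJ/m²/yr
Pathway 3: 352200 × 0.2 × 0.2 × 0.07 × 0.07 = 69.0312 kJ/m²/yr
Total at Red fox: 16708.68 + 46.56384 + 69.0312 = 16824.27504 kJ/m²/yr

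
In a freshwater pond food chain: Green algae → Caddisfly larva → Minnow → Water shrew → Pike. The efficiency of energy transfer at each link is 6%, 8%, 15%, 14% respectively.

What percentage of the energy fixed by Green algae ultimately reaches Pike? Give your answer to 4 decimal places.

0.0101%

Product of link efficiencies: 0.06 × 0.08 × 0.15 × 0.14 = 0.0001008
As a percentage: 0.0001008 × 100 = 0.0101%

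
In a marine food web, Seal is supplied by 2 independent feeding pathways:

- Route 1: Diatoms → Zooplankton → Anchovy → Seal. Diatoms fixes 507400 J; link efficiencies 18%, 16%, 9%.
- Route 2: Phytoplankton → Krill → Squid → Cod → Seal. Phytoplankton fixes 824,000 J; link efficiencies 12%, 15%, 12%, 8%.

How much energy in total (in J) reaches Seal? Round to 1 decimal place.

1457.6 J

Route 1: 507400 × 0.18 × 0.16 × 0.09 = 1315.1808 J
Route 2: 824000 × 0.12 × 0.15 × 0.12 × 0.08 = 142.3872 J
Total at Seal: 1315.1808 + 142.3872 = 1457.568 J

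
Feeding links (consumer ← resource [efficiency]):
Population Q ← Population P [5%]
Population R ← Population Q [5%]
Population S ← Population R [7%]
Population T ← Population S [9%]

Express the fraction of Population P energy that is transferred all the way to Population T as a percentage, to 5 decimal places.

0.00158%

Product of link efficiencies: 0.05 × 0.05 × 0.07 × 0.09 = 0.00001575
As a percentage: 0.00001575 × 100 = 0.00158%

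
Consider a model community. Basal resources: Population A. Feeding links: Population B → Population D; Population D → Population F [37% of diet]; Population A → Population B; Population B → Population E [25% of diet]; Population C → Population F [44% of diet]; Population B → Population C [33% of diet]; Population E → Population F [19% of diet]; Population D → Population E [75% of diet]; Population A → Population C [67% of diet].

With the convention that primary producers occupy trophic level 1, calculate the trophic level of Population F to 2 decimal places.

Population B: 1 + 1 = 2
Population C: 1 + (0.67×1 + 0.33×2) = 2.33
Population D: 1 + 2 = 3
Population E: 1 + (0.25×2 + 0.75×3) = 3.75
Population F: 1 + (0.44×2.33 + 0.37×3 + 0.19×3.75) = 3.8477

3.85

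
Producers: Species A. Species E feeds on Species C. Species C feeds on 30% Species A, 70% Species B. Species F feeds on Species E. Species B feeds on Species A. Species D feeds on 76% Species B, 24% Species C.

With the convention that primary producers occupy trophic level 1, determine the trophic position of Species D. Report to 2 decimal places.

Species B: 1 + 1 = 2
Species C: 1 + (0.3×1 + 0.7×2) = 2.7
Species D: 1 + (0.76×2 + 0.24×2.7) = 3.168
Species E: 1 + 2.7 = 3.7
Species F: 1 + 3.7 = 4.7

3.17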